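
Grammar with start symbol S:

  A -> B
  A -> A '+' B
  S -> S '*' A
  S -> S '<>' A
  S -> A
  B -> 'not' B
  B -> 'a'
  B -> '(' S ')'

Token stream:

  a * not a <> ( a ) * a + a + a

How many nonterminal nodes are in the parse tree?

20

[S [S [S [S [A [B a]]] * [A [B not [B a]]]] <> [A [B ( [S [A [B a]]] )]]] * [A [A [A [B a]] + [B a]] + [B a]]]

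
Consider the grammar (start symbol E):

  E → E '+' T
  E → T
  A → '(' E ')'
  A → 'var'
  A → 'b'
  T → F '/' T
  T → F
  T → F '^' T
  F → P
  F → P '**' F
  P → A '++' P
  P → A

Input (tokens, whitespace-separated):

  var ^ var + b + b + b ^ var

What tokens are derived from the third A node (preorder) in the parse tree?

b

[E [E [E [E [T [F [P [A var]]] ^ [T [F [P [A var]]]]]] + [T [F [P [A b]]]]] + [T [F [P [A b]]]]] + [T [F [P [A b]]] ^ [T [F [P [A var]]]]]]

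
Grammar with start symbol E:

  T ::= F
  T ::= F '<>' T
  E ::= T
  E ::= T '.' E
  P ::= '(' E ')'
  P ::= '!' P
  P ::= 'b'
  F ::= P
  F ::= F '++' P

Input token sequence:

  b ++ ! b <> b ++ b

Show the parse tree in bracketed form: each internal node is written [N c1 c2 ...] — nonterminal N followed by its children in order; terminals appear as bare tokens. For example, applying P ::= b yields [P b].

E
T
F <> T
F ++ P <> T
P ++ P <> T
b ++ P <> T
b ++ ! P <> T
b ++ ! b <> T
b ++ ! b <> F
b ++ ! b <> F ++ P
b ++ ! b <> P ++ P
b ++ ! b <> b ++ P
b ++ ! b <> b ++ b

[E [T [F [F [P b]] ++ [P ! [P b]]] <> [T [F [F [P b]] ++ [P b]]]]]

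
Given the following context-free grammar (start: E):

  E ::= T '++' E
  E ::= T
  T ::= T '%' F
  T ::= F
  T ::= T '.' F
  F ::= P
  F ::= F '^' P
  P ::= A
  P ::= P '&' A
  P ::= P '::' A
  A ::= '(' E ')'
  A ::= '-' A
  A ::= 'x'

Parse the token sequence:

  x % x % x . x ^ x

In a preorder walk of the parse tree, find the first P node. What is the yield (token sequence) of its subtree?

[E [T [T [T [T [F [P [A x]]]] % [F [P [A x]]]] % [F [P [A x]]]] . [F [F [P [A x]]] ^ [P [A x]]]]]

x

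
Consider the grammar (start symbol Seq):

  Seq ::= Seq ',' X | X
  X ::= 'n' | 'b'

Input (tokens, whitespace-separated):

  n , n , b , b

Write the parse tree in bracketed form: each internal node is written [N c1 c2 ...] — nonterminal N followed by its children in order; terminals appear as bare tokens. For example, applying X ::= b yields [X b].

[Seq [Seq [Seq [Seq [X n]] , [X n]] , [X b]] , [X b]]

Seq
Seq , X
Seq , X , X
Seq , X , X , X
X , X , X , X
n , X , X , X
n , n , X , X
n , n , b , X
n , n , b , b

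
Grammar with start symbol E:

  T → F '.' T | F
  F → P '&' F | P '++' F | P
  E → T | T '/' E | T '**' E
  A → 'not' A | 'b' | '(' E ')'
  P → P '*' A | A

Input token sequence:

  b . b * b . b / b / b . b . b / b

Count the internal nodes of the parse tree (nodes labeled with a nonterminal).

[E [T [F [P [A b]]] . [T [F [P [P [A b]] * [A b]]] . [T [F [P [A b]]]]]] / [E [T [F [P [A b]]]] / [E [T [F [P [A b]]] . [T [F [P [A b]]] . [T [F [P [A b]]]]]] / [E [T [F [P [A b]]]]]]]]

38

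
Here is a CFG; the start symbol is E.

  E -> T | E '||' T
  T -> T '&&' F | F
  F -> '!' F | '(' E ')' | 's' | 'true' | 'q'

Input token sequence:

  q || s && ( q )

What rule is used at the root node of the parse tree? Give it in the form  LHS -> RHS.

[E [E [T [F q]]] || [T [T [F s]] && [F ( [E [T [F q]]] )]]]

E -> E '||' T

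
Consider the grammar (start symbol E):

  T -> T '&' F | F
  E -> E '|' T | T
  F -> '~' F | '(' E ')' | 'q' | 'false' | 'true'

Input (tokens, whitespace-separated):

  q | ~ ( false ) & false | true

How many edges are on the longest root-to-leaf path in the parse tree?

[E [E [E [T [F q]]] | [T [T [F ~ [F ( [E [T [F false]]] )]]] & [F false]]] | [T [F true]]]

9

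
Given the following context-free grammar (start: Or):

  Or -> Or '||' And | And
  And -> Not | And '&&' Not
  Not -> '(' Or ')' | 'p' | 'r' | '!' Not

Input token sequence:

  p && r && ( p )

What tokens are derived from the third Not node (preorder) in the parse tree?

( p )

[Or [And [And [And [Not p]] && [Not r]] && [Not ( [Or [And [Not p]]] )]]]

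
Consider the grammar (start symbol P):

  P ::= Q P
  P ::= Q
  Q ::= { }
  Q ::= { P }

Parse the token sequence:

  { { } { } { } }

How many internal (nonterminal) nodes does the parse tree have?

8

[P [Q { [P [Q { }] [P [Q { }] [P [Q { }]]]] }]]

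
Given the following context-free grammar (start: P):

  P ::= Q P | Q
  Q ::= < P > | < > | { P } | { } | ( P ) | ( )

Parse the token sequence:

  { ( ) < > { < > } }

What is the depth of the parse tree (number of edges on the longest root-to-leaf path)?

[P [Q { [P [Q ( )] [P [Q < >] [P [Q { [P [Q < >]] }]]]] }]]

8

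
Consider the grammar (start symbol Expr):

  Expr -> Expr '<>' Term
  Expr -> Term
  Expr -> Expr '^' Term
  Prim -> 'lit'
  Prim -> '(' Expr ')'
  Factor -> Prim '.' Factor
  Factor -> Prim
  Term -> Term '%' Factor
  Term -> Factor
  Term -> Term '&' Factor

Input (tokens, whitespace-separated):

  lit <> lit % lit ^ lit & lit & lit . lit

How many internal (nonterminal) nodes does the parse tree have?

23

[Expr [Expr [Expr [Term [Factor [Prim lit]]]] <> [Term [Term [Factor [Prim lit]]] % [Factor [Prim lit]]]] ^ [Term [Term [Term [Factor [Prim lit]]] & [Factor [Prim lit]]] & [Factor [Prim lit] . [Factor [Prim lit]]]]]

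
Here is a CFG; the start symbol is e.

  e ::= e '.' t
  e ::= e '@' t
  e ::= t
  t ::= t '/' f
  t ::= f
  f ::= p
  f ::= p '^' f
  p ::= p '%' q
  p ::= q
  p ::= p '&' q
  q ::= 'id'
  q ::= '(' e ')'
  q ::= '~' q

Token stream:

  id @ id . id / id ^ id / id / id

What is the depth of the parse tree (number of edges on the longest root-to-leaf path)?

8

[e [e [e [t [f [p [q id]]]]] @ [t [f [p [q id]]]]] . [t [t [t [t [f [p [q id]]]] / [f [p [q id]] ^ [f [p [q id]]]]] / [f [p [q id]]]] / [f [p [q id]]]]]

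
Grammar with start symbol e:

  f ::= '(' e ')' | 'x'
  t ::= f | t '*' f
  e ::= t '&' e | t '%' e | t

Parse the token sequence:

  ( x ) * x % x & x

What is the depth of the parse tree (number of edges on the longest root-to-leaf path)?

[e [t [t [f ( [e [t [f x]]] )]] * [f x]] % [e [t [f x]] & [e [t [f x]]]]]

7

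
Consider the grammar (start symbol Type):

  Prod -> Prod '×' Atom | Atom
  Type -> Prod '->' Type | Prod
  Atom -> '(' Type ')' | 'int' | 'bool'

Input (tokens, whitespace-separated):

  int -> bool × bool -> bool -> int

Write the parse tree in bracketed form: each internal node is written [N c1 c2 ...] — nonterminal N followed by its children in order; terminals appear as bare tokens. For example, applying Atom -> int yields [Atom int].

[Type [Prod [Atom int]] -> [Type [Prod [Prod [Atom bool]] × [Atom bool]] -> [Type [Prod [Atom bool]] -> [Type [Prod [Atom int]]]]]]

Type
Prod -> Type
Atom -> Type
int -> Type
int -> Prod -> Type
int -> Prod × Atom -> Type
int -> Atom × Atom -> Type
int -> bool × Atom -> Type
int -> bool × bool -> Type
int -> bool × bool -> Prod -> Type
int -> bool × bool -> Atom -> Type
int -> bool × bool -> bool -> Type
int -> bool × bool -> bool -> Prod
int -> bool × bool -> bool -> Atom
int -> bool × bool -> bool -> int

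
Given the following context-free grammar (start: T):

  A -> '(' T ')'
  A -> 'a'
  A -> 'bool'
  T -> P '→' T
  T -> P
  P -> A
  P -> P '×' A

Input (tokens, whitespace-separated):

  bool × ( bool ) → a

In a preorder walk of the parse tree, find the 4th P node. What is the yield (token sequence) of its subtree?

a

[T [P [P [A bool]] × [A ( [T [P [A bool]]] )]] → [T [P [A a]]]]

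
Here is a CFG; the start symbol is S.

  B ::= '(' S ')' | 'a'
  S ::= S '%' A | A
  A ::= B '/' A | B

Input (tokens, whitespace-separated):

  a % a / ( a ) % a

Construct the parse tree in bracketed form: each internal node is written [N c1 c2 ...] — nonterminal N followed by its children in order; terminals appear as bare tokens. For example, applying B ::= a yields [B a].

[S [S [S [A [B a]]] % [A [B a] / [A [B ( [S [A [B a]]] )]]]] % [A [B a]]]

S
S % A
S % A % A
A % A % A
B % A % A
a % A % A
a % B / A % A
a % a / A % A
a % a / B % A
a % a / ( S ) % A
a % a / ( A ) % A
a % a / ( B ) % A
a % a / ( a ) % A
a % a / ( a ) % B
a % a / ( a ) % a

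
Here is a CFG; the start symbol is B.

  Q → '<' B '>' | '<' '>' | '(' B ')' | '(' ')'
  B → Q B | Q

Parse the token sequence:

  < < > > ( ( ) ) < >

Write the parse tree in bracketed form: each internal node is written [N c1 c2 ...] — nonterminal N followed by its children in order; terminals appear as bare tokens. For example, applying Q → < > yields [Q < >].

B
Q B
< B > B
< Q > B
< < > > B
< < > > Q B
< < > > ( B ) B
< < > > ( Q ) B
< < > > ( ( ) ) B
< < > > ( ( ) ) Q
< < > > ( ( ) ) < >

[B [Q < [B [Q < >]] >] [B [Q ( [B [Q ( )]] )] [B [Q < >]]]]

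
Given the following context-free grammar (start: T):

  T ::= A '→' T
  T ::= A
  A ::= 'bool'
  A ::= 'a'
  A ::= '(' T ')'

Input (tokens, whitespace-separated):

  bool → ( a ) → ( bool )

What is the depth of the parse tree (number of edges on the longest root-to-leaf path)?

[T [A bool] → [T [A ( [T [A a]] )] → [T [A ( [T [A bool]] )]]]]

6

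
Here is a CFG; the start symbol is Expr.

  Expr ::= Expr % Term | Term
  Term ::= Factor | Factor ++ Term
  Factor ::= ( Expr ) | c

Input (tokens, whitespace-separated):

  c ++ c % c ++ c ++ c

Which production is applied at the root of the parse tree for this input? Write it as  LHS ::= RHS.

Expr ::= Expr % Term

[Expr [Expr [Term [Factor c] ++ [Term [Factor c]]]] % [Term [Factor c] ++ [Term [Factor c] ++ [Term [Factor c]]]]]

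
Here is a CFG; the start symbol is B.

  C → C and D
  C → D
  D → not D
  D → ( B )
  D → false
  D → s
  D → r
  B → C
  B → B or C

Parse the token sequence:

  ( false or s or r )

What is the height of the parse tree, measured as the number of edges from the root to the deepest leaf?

8

[B [C [D ( [B [B [B [C [D false]]] or [C [D s]]] or [C [D r]]] )]]]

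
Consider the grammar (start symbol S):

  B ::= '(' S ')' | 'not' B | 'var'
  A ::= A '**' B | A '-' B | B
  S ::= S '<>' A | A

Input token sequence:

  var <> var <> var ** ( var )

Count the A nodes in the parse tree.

[S [S [S [A [B var]]] <> [A [B var]]] <> [A [A [B var]] ** [B ( [S [A [B var]]] )]]]

5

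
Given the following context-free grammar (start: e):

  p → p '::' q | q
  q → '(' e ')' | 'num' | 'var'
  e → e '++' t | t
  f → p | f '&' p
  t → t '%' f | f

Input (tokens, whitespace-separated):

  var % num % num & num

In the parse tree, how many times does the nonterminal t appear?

[e [t [t [t [f [p [q var]]]] % [f [p [q num]]]] % [f [f [p [q num]]] & [p [q num]]]]]

3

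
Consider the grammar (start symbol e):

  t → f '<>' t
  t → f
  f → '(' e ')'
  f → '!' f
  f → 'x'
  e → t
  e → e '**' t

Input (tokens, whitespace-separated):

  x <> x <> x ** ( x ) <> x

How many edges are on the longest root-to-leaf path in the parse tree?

6

[e [e [t [f x] <> [t [f x] <> [t [f x]]]]] ** [t [f ( [e [t [f x]]] )] <> [t [f x]]]]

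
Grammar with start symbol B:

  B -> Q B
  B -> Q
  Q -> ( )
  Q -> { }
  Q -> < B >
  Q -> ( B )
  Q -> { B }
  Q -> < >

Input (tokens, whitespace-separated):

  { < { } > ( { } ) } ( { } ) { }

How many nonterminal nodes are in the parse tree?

16

[B [Q { [B [Q < [B [Q { }]] >] [B [Q ( [B [Q { }]] )]]] }] [B [Q ( [B [Q { }]] )] [B [Q { }]]]]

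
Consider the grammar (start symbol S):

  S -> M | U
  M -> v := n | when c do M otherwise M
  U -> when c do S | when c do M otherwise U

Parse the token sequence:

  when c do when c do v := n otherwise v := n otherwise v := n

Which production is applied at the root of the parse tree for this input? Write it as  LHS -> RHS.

S -> M

[S [M when c do [M when c do [M v := n] otherwise [M v := n]] otherwise [M v := n]]]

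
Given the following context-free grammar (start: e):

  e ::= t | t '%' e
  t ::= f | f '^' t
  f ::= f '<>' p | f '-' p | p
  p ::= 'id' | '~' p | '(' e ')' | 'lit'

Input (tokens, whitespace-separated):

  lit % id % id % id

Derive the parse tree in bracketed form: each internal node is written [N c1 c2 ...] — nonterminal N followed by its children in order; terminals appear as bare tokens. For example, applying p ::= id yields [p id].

[e [t [f [p lit]]] % [e [t [f [p id]]] % [e [t [f [p id]]] % [e [t [f [p id]]]]]]]

e
t % e
f % e
p % e
lit % e
lit % t % e
lit % f % e
lit % p % e
lit % id % e
lit % id % t % e
lit % id % f % e
lit % id % p % e
lit % id % id % e
lit % id % id % t
lit % id % id % f
lit % id % id % p
lit % id % id % id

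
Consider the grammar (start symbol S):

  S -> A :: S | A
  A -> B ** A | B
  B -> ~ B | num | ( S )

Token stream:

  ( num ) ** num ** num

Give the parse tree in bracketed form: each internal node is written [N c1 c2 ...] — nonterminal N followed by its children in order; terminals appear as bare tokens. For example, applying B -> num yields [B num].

S
A
B ** A
( S ) ** A
( A ) ** A
( B ) ** A
( num ) ** A
( num ) ** B ** A
( num ) ** num ** A
( num ) ** num ** B
( num ) ** num ** num

[S [A [B ( [S [A [B num]]] )] ** [A [B num] ** [A [B num]]]]]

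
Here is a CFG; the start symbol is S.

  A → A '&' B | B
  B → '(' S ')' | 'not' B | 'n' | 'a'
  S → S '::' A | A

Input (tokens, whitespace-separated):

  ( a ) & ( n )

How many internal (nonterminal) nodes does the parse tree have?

[S [A [A [B ( [S [A [B a]]] )]] & [B ( [S [A [B n]]] )]]]

11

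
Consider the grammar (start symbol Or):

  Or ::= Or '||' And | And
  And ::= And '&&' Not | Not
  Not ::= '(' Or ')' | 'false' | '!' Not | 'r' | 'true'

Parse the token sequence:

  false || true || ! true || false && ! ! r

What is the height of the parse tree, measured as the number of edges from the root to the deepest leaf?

6

[Or [Or [Or [Or [And [Not false]]] || [And [Not true]]] || [And [Not ! [Not true]]]] || [And [And [Not false]] && [Not ! [Not ! [Not r]]]]]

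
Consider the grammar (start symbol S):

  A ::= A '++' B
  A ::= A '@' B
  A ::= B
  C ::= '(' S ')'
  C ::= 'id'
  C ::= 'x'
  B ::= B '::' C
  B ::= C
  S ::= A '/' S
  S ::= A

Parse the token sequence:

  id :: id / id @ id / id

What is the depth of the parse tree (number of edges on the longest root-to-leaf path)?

6

[S [A [B [B [C id]] :: [C id]]] / [S [A [A [B [C id]]] @ [B [C id]]] / [S [A [B [C id]]]]]]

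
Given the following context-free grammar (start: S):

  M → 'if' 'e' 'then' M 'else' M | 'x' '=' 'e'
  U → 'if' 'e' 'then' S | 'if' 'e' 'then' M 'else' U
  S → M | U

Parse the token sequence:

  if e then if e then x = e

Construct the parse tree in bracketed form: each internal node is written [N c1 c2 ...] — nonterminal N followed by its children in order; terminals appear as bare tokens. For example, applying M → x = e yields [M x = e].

S
U
if e then S
if e then U
if e then if e then S
if e then if e then M
if e then if e then x = e

[S [U if e then [S [U if e then [S [M x = e]]]]]]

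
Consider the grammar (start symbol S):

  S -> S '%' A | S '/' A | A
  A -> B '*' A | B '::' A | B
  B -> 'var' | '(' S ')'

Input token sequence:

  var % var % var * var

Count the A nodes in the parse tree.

[S [S [S [A [B var]]] % [A [B var]]] % [A [B var] * [A [B var]]]]

4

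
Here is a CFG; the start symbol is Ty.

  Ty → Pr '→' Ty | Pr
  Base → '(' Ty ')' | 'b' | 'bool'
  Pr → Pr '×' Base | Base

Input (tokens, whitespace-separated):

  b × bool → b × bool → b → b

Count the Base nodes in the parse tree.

[Ty [Pr [Pr [Base b]] × [Base bool]] → [Ty [Pr [Pr [Base b]] × [Base bool]] → [Ty [Pr [Base b]] → [Ty [Pr [Base b]]]]]]

6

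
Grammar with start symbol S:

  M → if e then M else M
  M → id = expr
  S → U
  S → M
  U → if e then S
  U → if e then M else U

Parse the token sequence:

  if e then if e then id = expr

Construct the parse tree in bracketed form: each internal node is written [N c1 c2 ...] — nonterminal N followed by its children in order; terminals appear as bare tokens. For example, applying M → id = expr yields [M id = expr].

S
U
if e then S
if e then U
if e then if e then S
if e then if e then M
if e then if e then id = expr

[S [U if e then [S [U if e then [S [M id = expr]]]]]]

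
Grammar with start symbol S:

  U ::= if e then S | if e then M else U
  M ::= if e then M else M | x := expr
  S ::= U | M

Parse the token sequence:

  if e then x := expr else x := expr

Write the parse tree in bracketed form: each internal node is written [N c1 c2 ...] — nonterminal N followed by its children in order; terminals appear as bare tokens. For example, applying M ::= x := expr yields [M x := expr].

[S [M if e then [M x := expr] else [M x := expr]]]

S
M
if e then M else M
if e then x := expr else M
if e then x := expr else x := expr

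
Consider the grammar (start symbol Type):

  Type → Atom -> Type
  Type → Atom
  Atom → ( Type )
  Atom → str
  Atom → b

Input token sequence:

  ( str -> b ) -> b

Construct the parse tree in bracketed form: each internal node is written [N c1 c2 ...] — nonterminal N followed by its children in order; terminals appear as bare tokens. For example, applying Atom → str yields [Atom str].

[Type [Atom ( [Type [Atom str] -> [Type [Atom b]]] )] -> [Type [Atom b]]]

Type
Atom -> Type
( Type ) -> Type
( Atom -> Type ) -> Type
( str -> Type ) -> Type
( str -> Atom ) -> Type
( str -> b ) -> Type
( str -> b ) -> Atom
( str -> b ) -> b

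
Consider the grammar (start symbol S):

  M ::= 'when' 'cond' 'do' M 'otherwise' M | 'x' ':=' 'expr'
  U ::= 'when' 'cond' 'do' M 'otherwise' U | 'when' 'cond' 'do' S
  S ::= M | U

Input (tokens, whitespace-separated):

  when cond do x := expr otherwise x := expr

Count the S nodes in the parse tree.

1

[S [M when cond do [M x := expr] otherwise [M x := expr]]]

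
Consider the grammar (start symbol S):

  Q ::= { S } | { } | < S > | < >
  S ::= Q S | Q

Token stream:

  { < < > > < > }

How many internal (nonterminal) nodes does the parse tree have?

8

[S [Q { [S [Q < [S [Q < >]] >] [S [Q < >]]] }]]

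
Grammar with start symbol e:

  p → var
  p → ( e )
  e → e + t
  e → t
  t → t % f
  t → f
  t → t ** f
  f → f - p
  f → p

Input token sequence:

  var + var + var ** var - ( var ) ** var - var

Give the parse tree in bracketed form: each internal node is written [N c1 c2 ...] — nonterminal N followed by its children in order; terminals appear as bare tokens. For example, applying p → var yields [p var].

[e [e [e [t [f [p var]]]] + [t [f [p var]]]] + [t [t [t [f [p var]]] ** [f [f [p var]] - [p ( [e [t [f [p var]]]] )]]] ** [f [f [p var]] - [p var]]]]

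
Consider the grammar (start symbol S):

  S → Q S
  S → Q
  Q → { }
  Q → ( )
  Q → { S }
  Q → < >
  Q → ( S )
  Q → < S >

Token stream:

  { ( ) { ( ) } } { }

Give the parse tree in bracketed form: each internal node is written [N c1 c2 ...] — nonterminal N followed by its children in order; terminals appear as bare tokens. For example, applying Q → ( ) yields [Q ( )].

S
Q S
{ S } S
{ Q S } S
{ ( ) S } S
{ ( ) Q } S
{ ( ) { S } } S
{ ( ) { Q } } S
{ ( ) { ( ) } } S
{ ( ) { ( ) } } Q
{ ( ) { ( ) } } { }

[S [Q { [S [Q ( )] [S [Q { [S [Q ( )]] }]]] }] [S [Q { }]]]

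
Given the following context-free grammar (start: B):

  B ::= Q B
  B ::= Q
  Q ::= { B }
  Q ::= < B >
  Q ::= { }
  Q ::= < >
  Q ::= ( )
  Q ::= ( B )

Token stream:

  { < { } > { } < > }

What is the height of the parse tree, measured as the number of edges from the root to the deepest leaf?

[B [Q { [B [Q < [B [Q { }]] >] [B [Q { }] [B [Q < >]]]] }]]

6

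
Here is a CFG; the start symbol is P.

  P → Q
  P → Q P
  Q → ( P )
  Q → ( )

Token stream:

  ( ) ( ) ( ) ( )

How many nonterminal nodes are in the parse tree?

[P [Q ( )] [P [Q ( )] [P [Q ( )] [P [Q ( )]]]]]

8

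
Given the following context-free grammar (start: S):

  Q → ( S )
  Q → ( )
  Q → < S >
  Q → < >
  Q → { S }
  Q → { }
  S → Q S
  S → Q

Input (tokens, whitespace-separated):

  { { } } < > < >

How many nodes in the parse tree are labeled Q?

[S [Q { [S [Q { }]] }] [S [Q < >] [S [Q < >]]]]

4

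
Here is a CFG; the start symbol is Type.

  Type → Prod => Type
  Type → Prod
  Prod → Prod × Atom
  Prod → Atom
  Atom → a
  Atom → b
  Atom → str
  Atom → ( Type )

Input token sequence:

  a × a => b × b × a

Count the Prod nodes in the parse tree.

[Type [Prod [Prod [Atom a]] × [Atom a]] => [Type [Prod [Prod [Prod [Atom b]] × [Atom b]] × [Atom a]]]]

5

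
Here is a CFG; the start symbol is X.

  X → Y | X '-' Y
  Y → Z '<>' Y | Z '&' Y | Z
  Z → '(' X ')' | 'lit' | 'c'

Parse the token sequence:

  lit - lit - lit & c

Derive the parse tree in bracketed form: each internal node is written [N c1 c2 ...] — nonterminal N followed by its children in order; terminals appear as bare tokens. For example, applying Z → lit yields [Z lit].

X
X - Y
X - Y - Y
Y - Y - Y
Z - Y - Y
lit - Y - Y
lit - Z - Y
lit - lit - Y
lit - lit - Z & Y
lit - lit - lit & Y
lit - lit - lit & Z
lit - lit - lit & c

[X [X [X [Y [Z lit]]] - [Y [Z lit]]] - [Y [Z lit] & [Y [Z c]]]]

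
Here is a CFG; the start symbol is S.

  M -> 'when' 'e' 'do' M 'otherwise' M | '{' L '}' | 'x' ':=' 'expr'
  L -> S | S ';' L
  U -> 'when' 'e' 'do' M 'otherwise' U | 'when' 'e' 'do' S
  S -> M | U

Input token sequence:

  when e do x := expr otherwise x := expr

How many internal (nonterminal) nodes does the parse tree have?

[S [M when e do [M x := expr] otherwise [M x := expr]]]

4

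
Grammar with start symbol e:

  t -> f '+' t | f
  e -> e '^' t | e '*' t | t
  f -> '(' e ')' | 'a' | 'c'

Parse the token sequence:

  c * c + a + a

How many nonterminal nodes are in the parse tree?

[e [e [t [f c]]] * [t [f c] + [t [f a] + [t [f a]]]]]

10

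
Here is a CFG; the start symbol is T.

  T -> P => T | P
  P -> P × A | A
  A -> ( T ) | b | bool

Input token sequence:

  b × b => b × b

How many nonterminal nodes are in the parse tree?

10

[T [P [P [A b]] × [A b]] => [T [P [P [A b]] × [A b]]]]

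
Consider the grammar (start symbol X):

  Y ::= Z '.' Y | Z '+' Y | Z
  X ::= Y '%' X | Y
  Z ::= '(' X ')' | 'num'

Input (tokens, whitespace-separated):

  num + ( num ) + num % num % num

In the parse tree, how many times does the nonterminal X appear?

[X [Y [Z num] + [Y [Z ( [X [Y [Z num]]] )] + [Y [Z num]]]] % [X [Y [Z num]] % [X [Y [Z num]]]]]

4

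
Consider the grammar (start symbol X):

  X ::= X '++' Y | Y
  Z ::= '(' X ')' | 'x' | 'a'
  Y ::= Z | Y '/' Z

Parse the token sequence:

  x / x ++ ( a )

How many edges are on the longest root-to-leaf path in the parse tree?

6

[X [X [Y [Y [Z x]] / [Z x]]] ++ [Y [Z ( [X [Y [Z a]]] )]]]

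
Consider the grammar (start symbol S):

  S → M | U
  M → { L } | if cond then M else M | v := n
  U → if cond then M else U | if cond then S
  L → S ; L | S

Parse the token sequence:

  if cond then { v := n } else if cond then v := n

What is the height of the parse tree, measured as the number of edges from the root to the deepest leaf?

[S [U if cond then [M { [L [S [M v := n]]] }] else [U if cond then [S [M v := n]]]]]

6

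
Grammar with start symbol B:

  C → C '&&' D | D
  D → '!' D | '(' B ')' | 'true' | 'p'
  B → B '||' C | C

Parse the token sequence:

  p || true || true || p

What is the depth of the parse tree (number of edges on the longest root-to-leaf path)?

6

[B [B [B [B [C [D p]]] || [C [D true]]] || [C [D true]]] || [C [D p]]]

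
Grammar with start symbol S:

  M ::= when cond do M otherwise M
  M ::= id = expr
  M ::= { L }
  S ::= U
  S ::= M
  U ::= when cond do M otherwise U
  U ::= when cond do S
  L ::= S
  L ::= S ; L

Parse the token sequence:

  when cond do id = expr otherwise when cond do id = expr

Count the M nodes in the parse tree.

2

[S [U when cond do [M id = expr] otherwise [U when cond do [S [M id = expr]]]]]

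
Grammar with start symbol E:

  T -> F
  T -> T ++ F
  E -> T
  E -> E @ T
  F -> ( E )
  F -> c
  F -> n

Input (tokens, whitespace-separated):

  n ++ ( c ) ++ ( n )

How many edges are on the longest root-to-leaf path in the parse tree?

7

[E [T [T [T [F n]] ++ [F ( [E [T [F c]]] )]] ++ [F ( [E [T [F n]]] )]]]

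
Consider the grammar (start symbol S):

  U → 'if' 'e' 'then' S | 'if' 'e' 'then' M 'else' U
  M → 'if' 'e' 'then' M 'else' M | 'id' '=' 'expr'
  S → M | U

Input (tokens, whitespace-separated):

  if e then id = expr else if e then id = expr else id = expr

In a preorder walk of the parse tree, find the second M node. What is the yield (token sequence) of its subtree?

id = expr

[S [M if e then [M id = expr] else [M if e then [M id = expr] else [M id = expr]]]]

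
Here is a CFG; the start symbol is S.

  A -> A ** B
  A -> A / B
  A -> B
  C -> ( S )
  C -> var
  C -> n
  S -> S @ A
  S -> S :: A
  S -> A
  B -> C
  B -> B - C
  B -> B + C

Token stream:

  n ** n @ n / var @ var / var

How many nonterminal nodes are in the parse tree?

21

[S [S [S [A [A [B [C n]]] ** [B [C n]]]] @ [A [A [B [C n]]] / [B [C var]]]] @ [A [A [B [C var]]] / [B [C var]]]]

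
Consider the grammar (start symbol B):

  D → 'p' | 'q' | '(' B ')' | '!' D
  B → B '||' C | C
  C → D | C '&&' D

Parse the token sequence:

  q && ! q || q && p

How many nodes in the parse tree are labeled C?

[B [B [C [C [D q]] && [D ! [D q]]]] || [C [C [D q]] && [D p]]]

4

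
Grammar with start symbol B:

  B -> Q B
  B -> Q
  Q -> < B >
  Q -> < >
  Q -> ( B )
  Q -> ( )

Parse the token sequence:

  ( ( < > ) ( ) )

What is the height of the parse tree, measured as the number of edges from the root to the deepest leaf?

[B [Q ( [B [Q ( [B [Q < >]] )] [B [Q ( )]]] )]]

6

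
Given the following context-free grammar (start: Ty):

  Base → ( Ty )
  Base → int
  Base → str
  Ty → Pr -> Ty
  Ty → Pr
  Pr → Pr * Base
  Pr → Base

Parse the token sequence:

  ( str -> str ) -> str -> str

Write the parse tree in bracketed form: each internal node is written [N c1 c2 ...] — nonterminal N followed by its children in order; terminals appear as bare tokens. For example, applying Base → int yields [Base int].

Ty
Pr -> Ty
Base -> Ty
( Ty ) -> Ty
( Pr -> Ty ) -> Ty
( Base -> Ty ) -> Ty
( str -> Ty ) -> Ty
( str -> Pr ) -> Ty
( str -> Base ) -> Ty
( str -> str ) -> Ty
( str -> str ) -> Pr -> Ty
( str -> str ) -> Base -> Ty
( str -> str ) -> str -> Ty
( str -> str ) -> str -> Pr
( str -> str ) -> str -> Base
( str -> str ) -> str -> str

[Ty [Pr [Base ( [Ty [Pr [Base str]] -> [Ty [Pr [Base str]]]] )]] -> [Ty [Pr [Base str]] -> [Ty [Pr [Base str]]]]]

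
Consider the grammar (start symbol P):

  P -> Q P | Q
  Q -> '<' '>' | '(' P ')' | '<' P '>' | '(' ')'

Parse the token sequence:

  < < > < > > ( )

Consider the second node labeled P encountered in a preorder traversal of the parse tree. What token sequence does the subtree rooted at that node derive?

< > < >

[P [Q < [P [Q < >] [P [Q < >]]] >] [P [Q ( )]]]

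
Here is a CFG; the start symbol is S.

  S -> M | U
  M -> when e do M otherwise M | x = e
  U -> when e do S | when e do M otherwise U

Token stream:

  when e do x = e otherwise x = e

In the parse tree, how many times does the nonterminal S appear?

[S [M when e do [M x = e] otherwise [M x = e]]]

1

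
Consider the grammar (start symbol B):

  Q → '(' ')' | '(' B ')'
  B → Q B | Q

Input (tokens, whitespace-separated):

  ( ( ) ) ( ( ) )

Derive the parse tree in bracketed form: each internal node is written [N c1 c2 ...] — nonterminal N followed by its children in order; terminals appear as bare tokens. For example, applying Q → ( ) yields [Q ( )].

[B [Q ( [B [Q ( )]] )] [B [Q ( [B [Q ( )]] )]]]

B
Q B
( B ) B
( Q ) B
( ( ) ) B
( ( ) ) Q
( ( ) ) ( B )
( ( ) ) ( Q )
( ( ) ) ( ( ) )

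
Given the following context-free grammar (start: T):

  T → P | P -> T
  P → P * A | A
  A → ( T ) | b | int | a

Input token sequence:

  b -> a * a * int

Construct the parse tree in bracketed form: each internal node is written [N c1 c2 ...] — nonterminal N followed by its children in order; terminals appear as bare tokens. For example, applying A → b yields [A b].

T
P -> T
A -> T
b -> T
b -> P
b -> P * A
b -> P * A * A
b -> A * A * A
b -> a * A * A
b -> a * a * A
b -> a * a * int

[T [P [A b]] -> [T [P [P [P [A a]] * [A a]] * [A int]]]]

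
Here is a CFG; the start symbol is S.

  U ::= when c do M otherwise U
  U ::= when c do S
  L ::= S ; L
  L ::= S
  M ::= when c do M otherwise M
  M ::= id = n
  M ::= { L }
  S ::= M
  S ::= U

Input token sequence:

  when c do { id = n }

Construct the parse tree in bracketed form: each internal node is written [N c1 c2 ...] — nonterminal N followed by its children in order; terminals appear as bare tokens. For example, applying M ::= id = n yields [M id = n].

S
U
when c do S
when c do M
when c do { L }
when c do { S }
when c do { M }
when c do { id = n }

[S [U when c do [S [M { [L [S [M id = n]]] }]]]]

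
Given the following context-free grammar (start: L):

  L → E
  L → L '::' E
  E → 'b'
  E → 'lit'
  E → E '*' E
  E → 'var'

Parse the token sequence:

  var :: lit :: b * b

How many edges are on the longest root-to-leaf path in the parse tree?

[L [L [L [E var]] :: [E lit]] :: [E [E b] * [E b]]]

4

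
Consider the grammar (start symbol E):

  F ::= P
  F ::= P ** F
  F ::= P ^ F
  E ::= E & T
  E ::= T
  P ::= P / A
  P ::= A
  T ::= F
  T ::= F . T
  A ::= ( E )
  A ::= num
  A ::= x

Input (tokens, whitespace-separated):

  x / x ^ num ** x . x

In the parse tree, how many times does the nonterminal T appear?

2

[E [T [F [P [P [A x]] / [A x]] ^ [F [P [A num]] ** [F [P [A x]]]]] . [T [F [P [A x]]]]]]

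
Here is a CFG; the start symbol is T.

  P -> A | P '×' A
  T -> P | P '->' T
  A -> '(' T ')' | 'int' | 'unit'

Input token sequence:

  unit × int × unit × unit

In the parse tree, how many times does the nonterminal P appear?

4

[T [P [P [P [P [A unit]] × [A int]] × [A unit]] × [A unit]]]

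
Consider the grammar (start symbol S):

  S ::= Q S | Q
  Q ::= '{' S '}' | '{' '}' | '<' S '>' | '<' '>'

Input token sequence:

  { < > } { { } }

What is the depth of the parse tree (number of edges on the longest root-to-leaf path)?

[S [Q { [S [Q < >]] }] [S [Q { [S [Q { }]] }]]]

5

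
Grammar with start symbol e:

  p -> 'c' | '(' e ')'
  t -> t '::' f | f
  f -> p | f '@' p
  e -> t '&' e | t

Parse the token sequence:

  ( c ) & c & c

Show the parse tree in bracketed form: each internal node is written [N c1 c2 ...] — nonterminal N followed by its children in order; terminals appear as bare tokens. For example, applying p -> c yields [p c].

e
t & e
f & e
p & e
( e ) & e
( t ) & e
( f ) & e
( p ) & e
( c ) & e
( c ) & t & e
( c ) & f & e
( c ) & p & e
( c ) & c & e
( c ) & c & t
( c ) & c & f
( c ) & c & p
( c ) & c & c

[e [t [f [p ( [e [t [f [p c]]]] )]]] & [e [t [f [p c]]] & [e [t [f [p c]]]]]]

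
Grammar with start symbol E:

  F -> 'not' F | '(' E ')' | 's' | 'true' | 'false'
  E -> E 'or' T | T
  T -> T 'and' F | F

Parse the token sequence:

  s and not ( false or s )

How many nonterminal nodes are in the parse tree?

12

[E [T [T [F s]] and [F not [F ( [E [E [T [F false]]] or [T [F s]]] )]]]]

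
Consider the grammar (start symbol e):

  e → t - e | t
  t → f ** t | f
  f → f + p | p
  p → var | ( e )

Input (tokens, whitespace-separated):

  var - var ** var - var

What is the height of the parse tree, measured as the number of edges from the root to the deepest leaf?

[e [t [f [p var]]] - [e [t [f [p var]] ** [t [f [p var]]]] - [e [t [f [p var]]]]]]

6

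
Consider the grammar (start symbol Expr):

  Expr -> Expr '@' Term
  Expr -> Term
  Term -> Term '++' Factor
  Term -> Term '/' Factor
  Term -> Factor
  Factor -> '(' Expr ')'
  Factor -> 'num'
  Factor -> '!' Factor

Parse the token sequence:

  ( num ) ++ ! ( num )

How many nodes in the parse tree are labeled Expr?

3

[Expr [Term [Term [Factor ( [Expr [Term [Factor num]]] )]] ++ [Factor ! [Factor ( [Expr [Term [Factor num]]] )]]]]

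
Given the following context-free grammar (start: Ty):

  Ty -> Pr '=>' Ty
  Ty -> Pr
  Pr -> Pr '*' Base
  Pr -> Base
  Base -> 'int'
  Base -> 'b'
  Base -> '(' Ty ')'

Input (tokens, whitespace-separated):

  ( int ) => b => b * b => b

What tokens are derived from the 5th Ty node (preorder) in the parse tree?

[Ty [Pr [Base ( [Ty [Pr [Base int]]] )]] => [Ty [Pr [Base b]] => [Ty [Pr [Pr [Base b]] * [Base b]] => [Ty [Pr [Base b]]]]]]

b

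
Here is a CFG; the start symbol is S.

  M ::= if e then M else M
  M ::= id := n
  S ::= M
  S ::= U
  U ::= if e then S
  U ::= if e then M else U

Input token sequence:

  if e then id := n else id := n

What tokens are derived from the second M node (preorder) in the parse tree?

[S [M if e then [M id := n] else [M id := n]]]

id := n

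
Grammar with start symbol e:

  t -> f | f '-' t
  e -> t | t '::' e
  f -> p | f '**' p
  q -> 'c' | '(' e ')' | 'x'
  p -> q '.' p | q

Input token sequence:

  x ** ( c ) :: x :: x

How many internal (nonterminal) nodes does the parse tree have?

[e [t [f [f [p [q x]]] ** [p [q ( [e [t [f [p [q c]]]]] )]]]] :: [e [t [f [p [q x]]]] :: [e [t [f [p [q x]]]]]]]

23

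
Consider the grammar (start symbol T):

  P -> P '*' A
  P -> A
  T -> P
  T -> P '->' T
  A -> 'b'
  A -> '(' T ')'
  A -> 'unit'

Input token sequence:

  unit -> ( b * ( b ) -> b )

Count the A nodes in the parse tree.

6

[T [P [A unit]] -> [T [P [A ( [T [P [P [A b]] * [A ( [T [P [A b]]] )]] -> [T [P [A b]]]] )]]]]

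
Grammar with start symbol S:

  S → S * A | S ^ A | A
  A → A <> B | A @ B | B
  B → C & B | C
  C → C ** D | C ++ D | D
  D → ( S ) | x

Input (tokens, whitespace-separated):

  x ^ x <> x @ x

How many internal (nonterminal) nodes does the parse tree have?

[S [S [A [B [C [D x]]]]] ^ [A [A [A [B [C [D x]]]] <> [B [C [D x]]]] @ [B [C [D x]]]]]

18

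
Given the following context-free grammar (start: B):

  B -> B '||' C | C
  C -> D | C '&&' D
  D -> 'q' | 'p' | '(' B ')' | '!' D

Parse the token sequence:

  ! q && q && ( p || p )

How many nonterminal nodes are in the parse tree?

[B [C [C [C [D ! [D q]]] && [D q]] && [D ( [B [B [C [D p]]] || [C [D p]]] )]]]

14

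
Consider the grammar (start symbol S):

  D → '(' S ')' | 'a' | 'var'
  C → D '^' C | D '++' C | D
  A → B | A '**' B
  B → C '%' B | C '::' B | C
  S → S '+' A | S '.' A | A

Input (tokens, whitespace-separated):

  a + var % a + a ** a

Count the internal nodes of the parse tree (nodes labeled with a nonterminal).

[S [S [S [A [B [C [D a]]]]] + [A [B [C [D var]] % [B [C [D a]]]]]] + [A [A [B [C [D a]]]] ** [B [C [D a]]]]]

22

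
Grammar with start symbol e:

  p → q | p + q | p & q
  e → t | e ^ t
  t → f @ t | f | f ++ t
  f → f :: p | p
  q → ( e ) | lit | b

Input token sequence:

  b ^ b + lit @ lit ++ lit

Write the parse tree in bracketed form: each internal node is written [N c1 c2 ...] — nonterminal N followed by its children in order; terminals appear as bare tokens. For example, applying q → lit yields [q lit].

[e [e [t [f [p [q b]]]]] ^ [t [f [p [p [q b]] + [q lit]]] @ [t [f [p [q lit]]] ++ [t [f [p [q lit]]]]]]]

e
e ^ t
t ^ t
f ^ t
p ^ t
q ^ t
b ^ t
b ^ f @ t
b ^ p @ t
b ^ p + q @ t
b ^ q + q @ t
b ^ b + q @ t
b ^ b + lit @ t
b ^ b + lit @ f ++ t
b ^ b + lit @ p ++ t
b ^ b + lit @ q ++ t
b ^ b + lit @ lit ++ t
b ^ b + lit @ lit ++ f
b ^ b + lit @ lit ++ p
b ^ b + lit @ lit ++ q
b ^ b + lit @ lit ++ lit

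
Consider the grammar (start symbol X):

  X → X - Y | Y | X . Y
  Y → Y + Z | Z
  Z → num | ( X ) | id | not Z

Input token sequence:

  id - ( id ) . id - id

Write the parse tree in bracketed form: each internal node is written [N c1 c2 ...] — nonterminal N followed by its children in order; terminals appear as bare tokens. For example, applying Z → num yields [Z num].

[X [X [X [X [Y [Z id]]] - [Y [Z ( [X [Y [Z id]]] )]]] . [Y [Z id]]] - [Y [Z id]]]

X
X - Y
X . Y - Y
X - Y . Y - Y
Y - Y . Y - Y
Z - Y . Y - Y
id - Y . Y - Y
id - Z . Y - Y
id - ( X ) . Y - Y
id - ( Y ) . Y - Y
id - ( Z ) . Y - Y
id - ( id ) . Y - Y
id - ( id ) . Z - Y
id - ( id ) . id - Y
id - ( id ) . id - Z
id - ( id ) . id - id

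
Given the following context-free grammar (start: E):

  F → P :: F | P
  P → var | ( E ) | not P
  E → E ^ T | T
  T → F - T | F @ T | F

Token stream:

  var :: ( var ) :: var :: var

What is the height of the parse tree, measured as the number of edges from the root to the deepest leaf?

9

[E [T [F [P var] :: [F [P ( [E [T [F [P var]]]] )] :: [F [P var] :: [F [P var]]]]]]]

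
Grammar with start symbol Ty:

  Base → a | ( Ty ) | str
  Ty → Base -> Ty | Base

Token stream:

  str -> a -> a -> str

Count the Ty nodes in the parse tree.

4

[Ty [Base str] -> [Ty [Base a] -> [Ty [Base a] -> [Ty [Base str]]]]]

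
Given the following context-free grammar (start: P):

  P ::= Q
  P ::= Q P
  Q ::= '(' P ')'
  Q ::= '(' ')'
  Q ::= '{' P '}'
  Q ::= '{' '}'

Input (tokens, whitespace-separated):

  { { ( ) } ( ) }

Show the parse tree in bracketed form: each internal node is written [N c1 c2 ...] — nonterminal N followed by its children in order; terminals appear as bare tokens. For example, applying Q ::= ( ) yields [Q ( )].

P
Q
{ P }
{ Q P }
{ { P } P }
{ { Q } P }
{ { ( ) } P }
{ { ( ) } Q }
{ { ( ) } ( ) }

[P [Q { [P [Q { [P [Q ( )]] }] [P [Q ( )]]] }]]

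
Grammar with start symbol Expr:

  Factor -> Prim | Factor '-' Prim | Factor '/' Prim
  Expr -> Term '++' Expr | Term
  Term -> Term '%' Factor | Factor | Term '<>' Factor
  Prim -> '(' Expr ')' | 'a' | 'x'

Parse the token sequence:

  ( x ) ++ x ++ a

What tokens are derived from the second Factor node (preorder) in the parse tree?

[Expr [Term [Factor [Prim ( [Expr [Term [Factor [Prim x]]]] )]]] ++ [Expr [Term [Factor [Prim x]]] ++ [Expr [Term [Factor [Prim a]]]]]]

x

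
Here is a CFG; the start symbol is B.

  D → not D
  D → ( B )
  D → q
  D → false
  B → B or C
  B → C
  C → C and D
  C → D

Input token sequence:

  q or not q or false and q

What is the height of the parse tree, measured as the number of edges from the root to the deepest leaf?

[B [B [B [C [D q]]] or [C [D not [D q]]]] or [C [C [D false]] and [D q]]]

5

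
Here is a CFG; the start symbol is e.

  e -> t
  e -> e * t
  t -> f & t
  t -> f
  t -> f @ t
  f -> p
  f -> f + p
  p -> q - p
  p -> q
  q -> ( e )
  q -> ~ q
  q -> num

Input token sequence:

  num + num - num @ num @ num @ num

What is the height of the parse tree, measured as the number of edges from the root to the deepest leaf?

8

[e [t [f [f [p [q num]]] + [p [q num] - [p [q num]]]] @ [t [f [p [q num]]] @ [t [f [p [q num]]] @ [t [f [p [q num]]]]]]]]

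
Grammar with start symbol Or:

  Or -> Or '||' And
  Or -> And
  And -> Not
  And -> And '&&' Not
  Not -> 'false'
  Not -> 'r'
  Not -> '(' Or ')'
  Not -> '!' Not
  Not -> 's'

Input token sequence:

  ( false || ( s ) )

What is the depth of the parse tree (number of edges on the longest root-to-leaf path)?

[Or [And [Not ( [Or [Or [And [Not false]]] || [And [Not ( [Or [And [Not s]]] )]]] )]]]

9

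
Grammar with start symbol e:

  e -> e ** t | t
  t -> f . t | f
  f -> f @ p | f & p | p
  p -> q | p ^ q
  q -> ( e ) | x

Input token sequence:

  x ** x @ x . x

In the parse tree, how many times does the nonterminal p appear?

[e [e [t [f [p [q x]]]]] ** [t [f [f [p [q x]]] @ [p [q x]]] . [t [f [p [q x]]]]]]

4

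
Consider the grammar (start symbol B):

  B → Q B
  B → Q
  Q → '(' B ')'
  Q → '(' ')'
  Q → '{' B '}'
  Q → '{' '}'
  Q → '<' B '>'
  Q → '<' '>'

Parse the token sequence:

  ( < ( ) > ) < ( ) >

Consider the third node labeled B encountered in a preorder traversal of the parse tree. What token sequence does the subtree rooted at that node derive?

[B [Q ( [B [Q < [B [Q ( )]] >]] )] [B [Q < [B [Q ( )]] >]]]

( )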